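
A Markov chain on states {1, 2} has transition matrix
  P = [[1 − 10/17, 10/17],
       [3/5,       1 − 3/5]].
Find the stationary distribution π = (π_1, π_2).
π_1 = 51/101, π_2 = 50/101

Solve πP = π with π_1 + π_2 = 1. From πP = π: π_1 · (1 − 10/17) + π_2 · 3/5 = π_1 ⇒ π_2 · 3/5 = π_1 · 10/17 ⇒ π_2/π_1 = (10/17)/(3/5) = 50/51. Together with π_1 + π_2 = 1:
  π_1 = (3/5)/(10/17 + 3/5) = (3/5)/(101/85) = 51/101,
  π_2 = (10/17)/(10/17 + 3/5) = (10/17)/(101/85) = 50/101.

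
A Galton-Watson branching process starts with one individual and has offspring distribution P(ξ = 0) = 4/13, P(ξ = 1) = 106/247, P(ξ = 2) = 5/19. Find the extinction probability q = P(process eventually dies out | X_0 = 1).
q = 1

Mean offspring μ = 0·4/13 + 1·106/247 + 2·5/19 = 236/247 ≤ 1. For μ ≤ 1 with offspring not concentrated at 1, the Galton-Watson process goes extinct almost surely, so q = 1.
(Algebraic check: The pgf is f(s) = 4/13 + 106/247·s + 5/19·s². The extinction probability q is the smallest fixed point of f in [0, 1]. Setting s = f(s):
  5/19·s² + (106/247 − 1)·s + 4/13 = 0
  5/19·s² − (4/13 + 5/19)·s + 4/13 = 0
which factors as (s − 1)·(5/19·s − 4/13) = 0, giving roots s = 1 and s = (4/13)/(5/19) = 76/65. Since 76/65 ≥ 1, the smallest root in [0, 1] is s = 1.)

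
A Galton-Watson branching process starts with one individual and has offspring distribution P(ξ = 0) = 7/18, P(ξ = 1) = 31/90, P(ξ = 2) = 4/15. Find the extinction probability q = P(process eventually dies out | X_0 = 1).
q = 1

Mean offspring μ = 0·7/18 + 1·31/90 + 2·4/15 = 79/90 ≤ 1. For μ ≤ 1 with offspring not concentrated at 1, the Galton-Watson process goes extinct almost surely, so q = 1.
(Algebraic check: The pgf is f(s) = 7/18 + 31/90·s + 4/15·s². The extinction probability q is the smallest fixed point of f in [0, 1]. Setting s = f(s):
  4/15·s² + (31/90 − 1)·s + 7/18 = 0
  4/15·s² − (7/18 + 4/15)·s + 7/18 = 0
which factors as (s − 1)·(4/15·s − 7/18) = 0, giving roots s = 1 and s = (7/18)/(4/15) = 35/24. Since 35/24 ≥ 1, the smallest root in [0, 1] is s = 1.)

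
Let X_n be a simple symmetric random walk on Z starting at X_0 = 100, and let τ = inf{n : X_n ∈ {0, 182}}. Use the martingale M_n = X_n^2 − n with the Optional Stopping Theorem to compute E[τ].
E[τ] = 8200

M_n = X_n^2 − n is a martingale (since E[X_{n+1}^2 | F_n] = X_n^2 + 1). By OST (τ has finite mean in a bounded region), E[M_τ] = E[M_0] = X_0^2 − 0 = 100^2 = 10000. Also E[M_τ] = E[X_τ^2] − E[τ]. The walk exits at 0 or 182, with P(hit 182 first) = 100/182, so E[X_τ^2] = 182^2 · 100/182 + 0 = 18200. Thus E[τ] = E[X_τ^2] − E[M_τ] = 18200 − 10000 = 8200 = 100(182 − 100) = 8200.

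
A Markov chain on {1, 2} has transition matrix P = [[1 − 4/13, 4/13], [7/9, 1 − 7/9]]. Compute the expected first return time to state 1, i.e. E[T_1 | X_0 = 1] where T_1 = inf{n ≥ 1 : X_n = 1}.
E[T_1 | X_0 = 1] = 1/π_1 = 127/91

For an irreducible recurrent Markov chain with stationary distribution π, E[T_i | X_0 = i] = 1/π_i (Kac's formula). Here π_1 = (7/9)/(4/13 + 7/9) = (7/9)/(127/117) = 91/127, so E[T_1 | X_0 = 1] = 1/π_1 = (4/13 + 7/9)/(7/9) = (127/117)/(7/9) = 127/91.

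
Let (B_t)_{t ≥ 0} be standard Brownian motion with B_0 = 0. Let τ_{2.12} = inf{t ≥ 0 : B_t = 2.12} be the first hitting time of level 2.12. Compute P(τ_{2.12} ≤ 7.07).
P(τ_{2.12} ≤ 7.07) = 2(1 − Φ(2.12/√7.07)) = 2(1 − Φ(0.7973)) ≈ 0.4253

By the reflection principle for standard BM, P(τ_b ≤ t) = 2 · P(B_t ≥ b). Since B_t ~ N(0, t), P(B_t ≥ 2.12) = 1 − Φ(2.12/√t) = 1 − Φ(2.12/√7.07) = 1 − Φ(0.7973) ≈ 0.21264. Doubling: P(τ_{2.12} ≤ 7.07) ≈ 2 · 0.21264 = 0.42528 ≈ 0.4253.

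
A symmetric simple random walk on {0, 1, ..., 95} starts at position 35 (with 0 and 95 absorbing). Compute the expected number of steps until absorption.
E[τ | X_0 = 35] = 2100

Let v_k = E[τ | X_0 = k]. Boundary: v_0 = v_95 = 0. Recurrence: v_k = 1 + (v_{k-1} + v_{k+1})/2 for 1 ≤ k ≤ 94. The particular solution to v_k − (v_{k-1} + v_{k+1})/2 = 1 is v_k = −k^2. Adding homogeneous solution A + B k and matching boundaries gives v_k = k (95 − k). Substituting k = 35: v_35 = 35 · 60 = 2100.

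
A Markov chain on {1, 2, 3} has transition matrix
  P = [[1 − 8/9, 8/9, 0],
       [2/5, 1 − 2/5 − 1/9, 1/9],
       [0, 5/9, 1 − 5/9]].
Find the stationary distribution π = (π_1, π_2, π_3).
π = (3/11, 20/33, 4/33)

This is a birth-death chain on three states, which satisfies detailed balance: π_1 · P_{12} = π_2 · P_{21} and π_2 · P_{23} = π_3 · P_{32}.
From π_1 · 8/9 = π_2 · 2/5: π_2/π_1 = (8/9)/(2/5) = 20/9.
From π_2 · 1/9 = π_3 · 5/9: π_3/π_2 = (1/9)/(5/9) = 1/5.
Take π_1 proportional to 1; then unnormalized π = (1, 20/9, 4/9). Normalize by dividing by the sum 11/3:
  π = (3/11, 20/33, 4/33).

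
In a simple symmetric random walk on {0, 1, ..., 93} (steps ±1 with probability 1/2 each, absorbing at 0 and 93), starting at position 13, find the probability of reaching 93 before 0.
P(hit 93 before 0) = 13/93

Let u_k = P(hit 93 before 0 | start at k). Then u_0 = 0, u_93 = 1, and u_k = u_{k-1}/2 + u_{k+1}/2 for 1 ≤ k ≤ 92. This harmonic recurrence is solved by u_k = k/93, giving u_13 = 13/93.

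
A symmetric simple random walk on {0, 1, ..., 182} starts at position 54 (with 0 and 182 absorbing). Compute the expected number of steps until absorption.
E[τ | X_0 = 54] = 6912

Let v_k = E[τ | X_0 = k]. Boundary: v_0 = v_182 = 0. Recurrence: v_k = 1 + (v_{k-1} + v_{k+1})/2 for 1 ≤ k ≤ 181. The particular solution to v_k − (v_{k-1} + v_{k+1})/2 = 1 is v_k = −k^2. Adding homogeneous solution A + B k and matching boundaries gives v_k = k (182 − k). Substituting k = 54: v_54 = 54 · 128 = 6912.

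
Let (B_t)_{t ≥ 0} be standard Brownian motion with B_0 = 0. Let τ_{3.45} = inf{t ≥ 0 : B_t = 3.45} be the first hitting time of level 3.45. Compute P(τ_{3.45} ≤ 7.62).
P(τ_{3.45} ≤ 7.62) = 2(1 − Φ(3.45/√7.62)) = 2(1 − Φ(1.2498)) ≈ 0.2114

By the reflection principle for standard BM, P(τ_b ≤ t) = 2 · P(B_t ≥ b). Since B_t ~ N(0, t), P(B_t ≥ 3.45) = 1 − Φ(3.45/√t) = 1 − Φ(3.45/√7.62) = 1 − Φ(1.2498) ≈ 0.10569. Doubling: P(τ_{3.45} ≤ 7.62) ≈ 2 · 0.10569 = 0.21138 ≈ 0.2114.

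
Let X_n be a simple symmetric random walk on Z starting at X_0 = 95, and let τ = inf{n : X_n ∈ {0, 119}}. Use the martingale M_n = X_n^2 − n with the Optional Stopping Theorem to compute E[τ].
E[τ] = 2280

M_n = X_n^2 − n is a martingale (since E[X_{n+1}^2 | F_n] = X_n^2 + 1). By OST (τ has finite mean in a bounded region), E[M_τ] = E[M_0] = X_0^2 − 0 = 95^2 = 9025. Also E[M_τ] = E[X_τ^2] − E[τ]. The walk exits at 0 or 119, with P(hit 119 first) = 95/119, so E[X_τ^2] = 119^2 · 95/119 + 0 = 11305. Thus E[τ] = E[X_τ^2] − E[M_τ] = 11305 − 9025 = 2280 = 95(119 − 95) = 2280.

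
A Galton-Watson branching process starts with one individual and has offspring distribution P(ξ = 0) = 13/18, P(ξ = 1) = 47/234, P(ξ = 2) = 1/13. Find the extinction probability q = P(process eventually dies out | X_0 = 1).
q = 1

Mean offspring μ = 0·13/18 + 1·47/234 + 2·1/13 = 83/234 ≤ 1. For μ ≤ 1 with offspring not concentrated at 1, the Galton-Watson process goes extinct almost surely, so q = 1.
(Algebraic check: The pgf is f(s) = 13/18 + 47/234·s + 1/13·s². The extinction probability q is the smallest fixed point of f in [0, 1]. Setting s = f(s):
  1/13·s² + (47/234 − 1)·s + 13/18 = 0
  1/13·s² − (13/18 + 1/13)·s + 13/18 = 0
which factors as (s − 1)·(1/13·s − 13/18) = 0, giving roots s = 1 and s = (13/18)/(1/13) = 169/18. Since 169/18 ≥ 1, the smallest root in [0, 1] is s = 1.)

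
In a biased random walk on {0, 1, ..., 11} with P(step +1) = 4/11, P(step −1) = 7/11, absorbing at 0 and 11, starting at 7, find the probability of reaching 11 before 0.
P(hit 11 before 0) = (1 − (7/4)^7) / (1 − (7/4)^11) = 68877568/657710813

Let u_k denote P(reach 11 before 0 | start at k). Boundary: u_0 = 0, u_11 = 1. Recurrence: u_k = 4/11·u_{k+1} + 7/11·u_{k-1} for 1 ≤ k ≤ 10. Try u_k = A + B·r^k with r = q/p = (7/11)/(4/11) = 7/4. Substitution satisfies the recurrence; boundary conditions give:
  u_k = (1 − r^k) / (1 − r^N) = (1 − (7/4)^7) / (1 − (7/4)^11) = 68877568/657710813.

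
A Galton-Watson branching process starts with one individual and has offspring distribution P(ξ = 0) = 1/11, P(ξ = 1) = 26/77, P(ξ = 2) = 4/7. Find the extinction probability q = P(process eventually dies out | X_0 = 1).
q = 7/44

The pgf is f(s) = 1/11 + 26/77·s + 4/7·s². The extinction probability q is the smallest fixed point of f in [0, 1]. Setting s = f(s):
  4/7·s² + (26/77 − 1)·s + 1/11 = 0
  4/7·s² − (1/11 + 4/7)·s + 1/11 = 0
which factors as (s − 1)·(4/7·s − 1/11) = 0, giving roots s = 1 and s = (1/11)/(4/7) = 7/44.
Mean offspring μ = 26/77 + 2·4/7 = 114/77 > 1 (supercritical), so q < 1. The extinction probability is the smaller root: q = (1/11)/(4/7) = 7/44.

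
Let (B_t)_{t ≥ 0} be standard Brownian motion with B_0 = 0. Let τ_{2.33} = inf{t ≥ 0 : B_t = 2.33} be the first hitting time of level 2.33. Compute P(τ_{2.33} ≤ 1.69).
P(τ_{2.33} ≤ 1.69) = 2(1 − Φ(2.33/√1.69)) = 2(1 − Φ(1.7923)) ≈ 0.0731

By the reflection principle for standard BM, P(τ_b ≤ t) = 2 · P(B_t ≥ b). Since B_t ~ N(0, t), P(B_t ≥ 2.33) = 1 − Φ(2.33/√t) = 1 − Φ(2.33/√1.69) = 1 − Φ(1.7923) ≈ 0.03654. Doubling: P(τ_{2.33} ≤ 1.69) ≈ 2 · 0.03654 = 0.07308 ≈ 0.0731.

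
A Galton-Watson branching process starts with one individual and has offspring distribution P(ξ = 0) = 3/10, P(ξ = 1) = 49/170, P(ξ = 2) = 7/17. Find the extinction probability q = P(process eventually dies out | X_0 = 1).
q = 51/70

The pgf is f(s) = 3/10 + 49/170·s + 7/17·s². The extinction probability q is the smallest fixed point of f in [0, 1]. Setting s = f(s):
  7/17·s² + (49/170 − 1)·s + 3/10 = 0
  7/17·s² − (3/10 + 7/17)·s + 3/10 = 0
which factors as (s − 1)·(7/17·s − 3/10) = 0, giving roots s = 1 and s = (3/10)/(7/17) = 51/70.
Mean offspring μ = 49/170 + 2·7/17 = 189/170 > 1 (supercritical), so q < 1. The extinction probability is the smaller root: q = (3/10)/(7/17) = 51/70.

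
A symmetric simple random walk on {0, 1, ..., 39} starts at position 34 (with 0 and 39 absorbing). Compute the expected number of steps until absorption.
E[τ | X_0 = 34] = 170

Let v_k = E[τ | X_0 = k]. Boundary: v_0 = v_39 = 0. Recurrence: v_k = 1 + (v_{k-1} + v_{k+1})/2 for 1 ≤ k ≤ 38. The particular solution to v_k − (v_{k-1} + v_{k+1})/2 = 1 is v_k = −k^2. Adding homogeneous solution A + B k and matching boundaries gives v_k = k (39 − k). Substituting k = 34: v_34 = 34 · 5 = 170.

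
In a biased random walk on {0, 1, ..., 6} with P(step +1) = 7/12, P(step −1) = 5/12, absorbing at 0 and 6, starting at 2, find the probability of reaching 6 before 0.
P(hit 6 before 0) = (1 − (5/7)^2) / (1 − (5/7)^6) = 2401/4251

Let u_k denote P(reach 6 before 0 | start at k). Boundary: u_0 = 0, u_6 = 1. Recurrence: u_k = 7/12·u_{k+1} + 5/12·u_{k-1} for 1 ≤ k ≤ 5. Try u_k = A + B·r^k with r = q/p = (5/12)/(7/12) = 5/7. Substitution satisfies the recurrence; boundary conditions give:
  u_k = (1 − r^k) / (1 − r^N) = (1 − (5/7)^2) / (1 − (5/7)^6) = 2401/4251.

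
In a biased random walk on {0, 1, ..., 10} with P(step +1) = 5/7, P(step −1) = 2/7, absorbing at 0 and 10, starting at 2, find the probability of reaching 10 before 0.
P(hit 10 before 0) = (1 − (2/5)^2) / (1 − (2/5)^10) = 390625/464981

Let u_k denote P(reach 10 before 0 | start at k). Boundary: u_0 = 0, u_10 = 1. Recurrence: u_k = 5/7·u_{k+1} + 2/7·u_{k-1} for 1 ≤ k ≤ 9. Try u_k = A + B·r^k with r = q/p = (2/7)/(5/7) = 2/5. Substitution satisfies the recurrence; boundary conditions give:
  u_k = (1 − r^k) / (1 − r^N) = (1 − (2/5)^2) / (1 − (2/5)^10) = 390625/464981.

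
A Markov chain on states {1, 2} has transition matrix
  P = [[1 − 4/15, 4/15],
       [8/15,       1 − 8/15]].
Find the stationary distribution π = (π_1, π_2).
π_1 = 2/3, π_2 = 1/3

Solve πP = π with π_1 + π_2 = 1. From πP = π: π_1 · (1 − 4/15) + π_2 · 8/15 = π_1 ⇒ π_2 · 8/15 = π_1 · 4/15 ⇒ π_2/π_1 = (4/15)/(8/15) = 1/2. Together with π_1 + π_2 = 1:
  π_1 = (8/15)/(4/15 + 8/15) = (8/15)/(4/5) = 2/3,
  π_2 = (4/15)/(4/15 + 8/15) = (4/15)/(4/5) = 1/3.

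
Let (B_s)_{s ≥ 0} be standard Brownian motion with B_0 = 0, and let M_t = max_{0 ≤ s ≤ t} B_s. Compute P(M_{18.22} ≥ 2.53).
P(M_{18.22} ≥ 2.53) = 2·P(B_{18.22} ≥ 2.53) = 2(1 − Φ(2.53/√18.22)) ≈ 0.5534

By the reflection principle for Brownian motion, P(M_t ≥ a) = 2 · P(B_t ≥ a) for a ≥ 0. Since B_t ~ N(0, t), P(B_t ≥ 2.53) = 1 − Φ(2.53/√t) = 1 − Φ(2.53/√18.22) = 1 − Φ(0.5927). So
  P(M_{18.22} ≥ 2.53) = 2(1 − Φ(0.5927)) ≈ 0.5534.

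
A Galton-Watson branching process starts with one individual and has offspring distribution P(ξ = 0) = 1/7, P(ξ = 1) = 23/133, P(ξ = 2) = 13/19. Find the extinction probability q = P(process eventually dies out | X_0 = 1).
q = 19/91

The pgf is f(s) = 1/7 + 23/133·s + 13/19·s². The extinction probability q is the smallest fixed point of f in [0, 1]. Setting s = f(s):
  13/19·s² + (23/133 − 1)·s + 1/7 = 0
  13/19·s² − (1/7 + 13/19)·s + 1/7 = 0
which factors as (s − 1)·(13/19·s − 1/7) = 0, giving roots s = 1 and s = (1/7)/(13/19) = 19/91.
Mean offspring μ = 23/133 + 2·13/19 = 205/133 > 1 (supercritical), so q < 1. The extinction probability is the smaller root: q = (1/7)/(13/19) = 19/91.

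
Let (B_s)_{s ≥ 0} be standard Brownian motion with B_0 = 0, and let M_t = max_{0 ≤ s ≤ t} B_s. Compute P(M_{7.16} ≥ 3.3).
P(M_{7.16} ≥ 3.3) = 2·P(B_{7.16} ≥ 3.3) = 2(1 − Φ(3.3/√7.16)) ≈ 0.2175

By the reflection principle for Brownian motion, P(M_t ≥ a) = 2 · P(B_t ≥ a) for a ≥ 0. Since B_t ~ N(0, t), P(B_t ≥ 3.3) = 1 − Φ(3.3/√t) = 1 − Φ(3.3/√7.16) = 1 − Φ(1.2333). So
  P(M_{7.16} ≥ 3.3) = 2(1 − Φ(1.2333)) ≈ 0.2175.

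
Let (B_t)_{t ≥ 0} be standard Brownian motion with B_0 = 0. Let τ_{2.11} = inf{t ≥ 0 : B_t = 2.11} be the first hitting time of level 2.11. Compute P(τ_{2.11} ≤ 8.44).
P(τ_{2.11} ≤ 8.44) = 2(1 − Φ(2.11/√8.44)) = 2(1 − Φ(0.7263)) ≈ 0.4677

By the reflection principle for standard BM, P(τ_b ≤ t) = 2 · P(B_t ≥ b). Since B_t ~ N(0, t), P(B_t ≥ 2.11) = 1 − Φ(2.11/√t) = 1 − Φ(2.11/√8.44) = 1 − Φ(0.7263) ≈ 0.23383. Doubling: P(τ_{2.11} ≤ 8.44) ≈ 2 · 0.23383 = 0.46766 ≈ 0.4677.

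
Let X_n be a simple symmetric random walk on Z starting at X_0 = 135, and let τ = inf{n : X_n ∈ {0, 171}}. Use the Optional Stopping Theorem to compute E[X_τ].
E[X_τ] = 135

X_n is a martingale and τ is a bounded-mean stopping time (indeed τ is finite a.s. with bounded expectation since the walk is in a bounded region). By the OST, E[X_τ] = E[X_0] = 135. Equivalently: E[X_τ] = 171 · P(hit 171 first) + 0 · P(hit 0 first) = 171 · (135/171) = 135.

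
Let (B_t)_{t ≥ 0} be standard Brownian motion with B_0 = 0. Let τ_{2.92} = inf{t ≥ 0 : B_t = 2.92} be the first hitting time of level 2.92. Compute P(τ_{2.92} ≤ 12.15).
P(τ_{2.92} ≤ 12.15) = 2(1 − Φ(2.92/√12.15)) = 2(1 − Φ(0.8377)) ≈ 0.4022

By the reflection principle for standard BM, P(τ_b ≤ t) = 2 · P(B_t ≥ b). Since B_t ~ N(0, t), P(B_t ≥ 2.92) = 1 − Φ(2.92/√t) = 1 − Φ(2.92/√12.15) = 1 − Φ(0.8377) ≈ 0.20110. Doubling: P(τ_{2.92} ≤ 12.15) ≈ 2 · 0.20110 = 0.40220 ≈ 0.4022.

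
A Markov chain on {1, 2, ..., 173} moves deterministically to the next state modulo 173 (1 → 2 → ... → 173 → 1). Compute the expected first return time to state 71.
E[T_71 | X_0 = 71] = 173

The chain cycles deterministically, so starting at state 71 it returns in exactly 173 steps. Equivalently, the stationary distribution is uniform π_j = 1/173 for every state j, so by Kac's formula E[T_71] = 1/π_71 = 173.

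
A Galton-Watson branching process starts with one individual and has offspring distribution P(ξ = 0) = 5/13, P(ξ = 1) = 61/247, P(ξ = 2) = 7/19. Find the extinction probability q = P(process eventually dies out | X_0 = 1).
q = 1

Mean offspring μ = 0·5/13 + 1·61/247 + 2·7/19 = 243/247 ≤ 1. For μ ≤ 1 with offspring not concentrated at 1, the Galton-Watson process goes extinct almost surely, so q = 1.
(Algebraic check: The pgf is f(s) = 5/13 + 61/247·s + 7/19·s². The extinction probability q is the smallest fixed point of f in [0, 1]. Setting s = f(s):
  7/19·s² + (61/247 − 1)·s + 5/13 = 0
  7/19·s² − (5/13 + 7/19)·s + 5/13 = 0
which factors as (s − 1)·(7/19·s − 5/13) = 0, giving roots s = 1 and s = (5/13)/(7/19) = 95/91. Since 95/91 ≥ 1, the smallest root in [0, 1] is s = 1.)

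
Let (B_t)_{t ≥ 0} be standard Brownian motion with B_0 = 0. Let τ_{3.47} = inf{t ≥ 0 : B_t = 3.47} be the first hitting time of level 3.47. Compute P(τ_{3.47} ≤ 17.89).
P(τ_{3.47} ≤ 17.89) = 2(1 − Φ(3.47/√17.89)) = 2(1 − Φ(0.8204)) ≈ 0.4120

By the reflection principle for standard BM, P(τ_b ≤ t) = 2 · P(B_t ≥ b). Since B_t ~ N(0, t), P(B_t ≥ 3.47) = 1 − Φ(3.47/√t) = 1 − Φ(3.47/√17.89) = 1 − Φ(0.8204) ≈ 0.20599. Doubling: P(τ_{3.47} ≤ 17.89) ≈ 2 · 0.20599 = 0.41198 ≈ 0.4120.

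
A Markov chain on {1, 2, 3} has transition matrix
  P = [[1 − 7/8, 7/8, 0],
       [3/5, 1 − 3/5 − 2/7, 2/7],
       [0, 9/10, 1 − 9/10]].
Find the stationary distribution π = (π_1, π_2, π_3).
π = (216/631, 315/631, 100/631)

This is a birth-death chain on three states, which satisfies detailed balance: π_1 · P_{12} = π_2 · P_{21} and π_2 · P_{23} = π_3 · P_{32}.
From π_1 · 7/8 = π_2 · 3/5: π_2/π_1 = (7/8)/(3/5) = 35/24.
From π_2 · 2/7 = π_3 · 9/10: π_3/π_2 = (2/7)/(9/10) = 20/63.
Take π_1 proportional to 1; then unnormalized π = (1, 35/24, 25/54). Normalize by dividing by the sum 631/216:
  π = (216/631, 315/631, 100/631).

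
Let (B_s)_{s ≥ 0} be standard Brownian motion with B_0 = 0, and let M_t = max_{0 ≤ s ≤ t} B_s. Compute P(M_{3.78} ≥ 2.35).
P(M_{3.78} ≥ 2.35) = 2·P(B_{3.78} ≥ 2.35) = 2(1 − Φ(2.35/√3.78)) ≈ 0.2268

By the reflection principle for Brownian motion, P(M_t ≥ a) = 2 · P(B_t ≥ a) for a ≥ 0. Since B_t ~ N(0, t), P(B_t ≥ 2.35) = 1 − Φ(2.35/√t) = 1 − Φ(2.35/√3.78) = 1 − Φ(1.2087). So
  P(M_{3.78} ≥ 2.35) = 2(1 − Φ(1.2087)) ≈ 0.2268.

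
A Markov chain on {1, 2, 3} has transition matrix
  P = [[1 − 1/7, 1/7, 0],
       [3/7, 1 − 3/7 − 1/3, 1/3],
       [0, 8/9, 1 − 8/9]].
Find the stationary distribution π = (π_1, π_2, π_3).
π = (24/35, 8/35, 3/35)

This is a birth-death chain on three states, which satisfies detailed balance: π_1 · P_{12} = π_2 · P_{21} and π_2 · P_{23} = π_3 · P_{32}.
From π_1 · 1/7 = π_2 · 3/7: π_2/π_1 = (1/7)/(3/7) = 1/3.
From π_2 · 1/3 = π_3 · 8/9: π_3/π_2 = (1/3)/(8/9) = 3/8.
Take π_1 proportional to 1; then unnormalized π = (1, 1/3, 1/8). Normalize by dividing by the sum 35/24:
  π = (24/35, 8/35, 3/35).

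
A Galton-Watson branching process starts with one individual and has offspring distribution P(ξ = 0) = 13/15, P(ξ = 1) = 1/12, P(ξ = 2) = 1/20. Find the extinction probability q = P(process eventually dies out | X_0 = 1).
q = 1

Mean offspring μ = 0·13/15 + 1·1/12 + 2·1/20 = 11/60 ≤ 1. For μ ≤ 1 with offspring not concentrated at 1, the Galton-Watson process goes extinct almost surely, so q = 1.
(Algebraic check: The pgf is f(s) = 13/15 + 1/12·s + 1/20·s². The extinction probability q is the smallest fixed point of f in [0, 1]. Setting s = f(s):
  1/20·s² + (1/12 − 1)·s + 13/15 = 0
  1/20·s² − (13/15 + 1/20)·s + 13/15 = 0
which factors as (s − 1)·(1/20·s − 13/15) = 0, giving roots s = 1 and s = (13/15)/(1/20) = 52/3. Since 52/3 ≥ 1, the smallest root in [0, 1] is s = 1.)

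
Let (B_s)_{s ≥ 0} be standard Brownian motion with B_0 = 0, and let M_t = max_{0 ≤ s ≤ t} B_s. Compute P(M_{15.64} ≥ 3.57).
P(M_{15.64} ≥ 3.57) = 2·P(B_{15.64} ≥ 3.57) = 2(1 − Φ(3.57/√15.64)) ≈ 0.3667

By the reflection principle for Brownian motion, P(M_t ≥ a) = 2 · P(B_t ≥ a) for a ≥ 0. Since B_t ~ N(0, t), P(B_t ≥ 3.57) = 1 − Φ(3.57/√t) = 1 − Φ(3.57/√15.64) = 1 − Φ(0.9027). So
  P(M_{15.64} ≥ 3.57) = 2(1 − Φ(0.9027)) ≈ 0.3667.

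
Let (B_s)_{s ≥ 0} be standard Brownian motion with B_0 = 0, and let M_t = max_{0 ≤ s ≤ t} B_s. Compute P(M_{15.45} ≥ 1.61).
P(M_{15.45} ≥ 1.61) = 2·P(B_{15.45} ≥ 1.61) = 2(1 − Φ(1.61/√15.45)) ≈ 0.6821

By the reflection principle for Brownian motion, P(M_t ≥ a) = 2 · P(B_t ≥ a) for a ≥ 0. Since B_t ~ N(0, t), P(B_t ≥ 1.61) = 1 − Φ(1.61/√t) = 1 − Φ(1.61/√15.45) = 1 − Φ(0.4096). So
  P(M_{15.45} ≥ 1.61) = 2(1 − Φ(0.4096)) ≈ 0.6821.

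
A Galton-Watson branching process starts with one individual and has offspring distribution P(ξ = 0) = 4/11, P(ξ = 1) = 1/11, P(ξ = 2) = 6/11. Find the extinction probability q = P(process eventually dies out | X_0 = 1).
q = 2/3

The pgf is f(s) = 4/11 + 1/11·s + 6/11·s². The extinction probability q is the smallest fixed point of f in [0, 1]. Setting s = f(s):
  6/11·s² + (1/11 − 1)·s + 4/11 = 0
  6/11·s² − (4/11 + 6/11)·s + 4/11 = 0
which factors as (s − 1)·(6/11·s − 4/11) = 0, giving roots s = 1 and s = (4/11)/(6/11) = 2/3.
Mean offspring μ = 1/11 + 2·6/11 = 13/11 > 1 (supercritical), so q < 1. The extinction probability is the smaller root: q = (4/11)/(6/11) = 2/3.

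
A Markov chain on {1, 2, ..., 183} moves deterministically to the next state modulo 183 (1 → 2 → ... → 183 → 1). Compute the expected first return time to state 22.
E[T_22 | X_0 = 22] = 183

The chain cycles deterministically, so starting at state 22 it returns in exactly 183 steps. Equivalently, the stationary distribution is uniform π_j = 1/183 for every state j, so by Kac's formula E[T_22] = 1/π_22 = 183.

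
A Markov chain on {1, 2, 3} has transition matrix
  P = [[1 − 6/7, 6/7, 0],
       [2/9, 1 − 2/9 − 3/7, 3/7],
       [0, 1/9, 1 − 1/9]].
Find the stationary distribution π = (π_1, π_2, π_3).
π = (49/967, 189/967, 729/967)

This is a birth-death chain on three states, which satisfies detailed balance: π_1 · P_{12} = π_2 · P_{21} and π_2 · P_{23} = π_3 · P_{32}.
From π_1 · 6/7 = π_2 · 2/9: π_2/π_1 = (6/7)/(2/9) = 27/7.
From π_2 · 3/7 = π_3 · 1/9: π_3/π_2 = (3/7)/(1/9) = 27/7.
Take π_1 proportional to 1; then unnormalized π = (1, 27/7, 729/49). Normalize by dividing by the sum 967/49:
  π = (49/967, 189/967, 729/967).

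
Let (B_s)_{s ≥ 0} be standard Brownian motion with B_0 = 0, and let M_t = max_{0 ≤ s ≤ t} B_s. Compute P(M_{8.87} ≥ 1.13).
P(M_{8.87} ≥ 1.13) = 2·P(B_{8.87} ≥ 1.13) = 2(1 − Φ(1.13/√8.87)) ≈ 0.7044

By the reflection principle for Brownian motion, P(M_t ≥ a) = 2 · P(B_t ≥ a) for a ≥ 0. Since B_t ~ N(0, t), P(B_t ≥ 1.13) = 1 − Φ(1.13/√t) = 1 − Φ(1.13/√8.87) = 1 − Φ(0.3794). So
  P(M_{8.87} ≥ 1.13) = 2(1 − Φ(0.3794)) ≈ 0.7044.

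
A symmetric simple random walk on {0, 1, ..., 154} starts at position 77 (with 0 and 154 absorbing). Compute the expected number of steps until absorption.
E[τ | X_0 = 77] = 5929

Let v_k = E[τ | X_0 = k]. Boundary: v_0 = v_154 = 0. Recurrence: v_k = 1 + (v_{k-1} + v_{k+1})/2 for 1 ≤ k ≤ 153. The particular solution to v_k − (v_{k-1} + v_{k+1})/2 = 1 is v_k = −k^2. Adding homogeneous solution A + B k and matching boundaries gives v_k = k (154 − k). Substituting k = 77: v_77 = 77 · 77 = 5929.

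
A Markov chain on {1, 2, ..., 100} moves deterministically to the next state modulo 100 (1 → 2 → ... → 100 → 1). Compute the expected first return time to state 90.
E[T_90 | X_0 = 90] = 100

The chain cycles deterministically, so starting at state 90 it returns in exactly 100 steps. Equivalently, the stationary distribution is uniform π_j = 1/100 for every state j, so by Kac's formula E[T_90] = 1/π_90 = 100.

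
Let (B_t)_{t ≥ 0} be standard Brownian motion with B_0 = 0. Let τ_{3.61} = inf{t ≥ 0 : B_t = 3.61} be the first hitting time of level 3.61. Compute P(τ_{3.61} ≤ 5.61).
P(τ_{3.61} ≤ 5.61) = 2(1 − Φ(3.61/√5.61)) = 2(1 − Φ(1.5241)) ≈ 0.1275

By the reflection principle for standard BM, P(τ_b ≤ t) = 2 · P(B_t ≥ b). Since B_t ~ N(0, t), P(B_t ≥ 3.61) = 1 − Φ(3.61/√t) = 1 − Φ(3.61/√5.61) = 1 − Φ(1.5241) ≈ 0.06374. Doubling: P(τ_{3.61} ≤ 5.61) ≈ 2 · 0.06374 = 0.12748 ≈ 0.1275.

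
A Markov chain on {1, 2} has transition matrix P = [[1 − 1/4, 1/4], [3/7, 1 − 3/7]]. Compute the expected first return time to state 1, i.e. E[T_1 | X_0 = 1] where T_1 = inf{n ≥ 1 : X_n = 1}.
E[T_1 | X_0 = 1] = 1/π_1 = 19/12

For an irreducible recurrent Markov chain with stationary distribution π, E[T_i | X_0 = i] = 1/π_i (Kac's formula). Here π_1 = (3/7)/(1/4 + 3/7) = (3/7)/(19/28) = 12/19, so E[T_1 | X_0 = 1] = 1/π_1 = (1/4 + 3/7)/(3/7) = (19/28)/(3/7) = 19/12.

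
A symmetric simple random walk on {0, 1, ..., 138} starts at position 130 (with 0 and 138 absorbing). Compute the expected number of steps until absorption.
E[τ | X_0 = 130] = 1040

Let v_k = E[τ | X_0 = k]. Boundary: v_0 = v_138 = 0. Recurrence: v_k = 1 + (v_{k-1} + v_{k+1})/2 for 1 ≤ k ≤ 137. The particular solution to v_k − (v_{k-1} + v_{k+1})/2 = 1 is v_k = −k^2. Adding homogeneous solution A + B k and matching boundaries gives v_k = k (138 − k). Substituting k = 130: v_130 = 130 · 8 = 1040.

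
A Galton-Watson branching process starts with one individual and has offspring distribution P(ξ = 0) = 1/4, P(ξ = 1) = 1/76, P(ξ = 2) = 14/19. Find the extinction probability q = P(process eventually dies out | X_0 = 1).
q = 19/56

The pgf is f(s) = 1/4 + 1/76·s + 14/19·s². The extinction probability q is the smallest fixed point of f in [0, 1]. Setting s = f(s):
  14/19·s² + (1/76 − 1)·s + 1/4 = 0
  14/19·s² − (1/4 + 14/19)·s + 1/4 = 0
which factors as (s − 1)·(14/19·s − 1/4) = 0, giving roots s = 1 and s = (1/4)/(14/19) = 19/56.
Mean offspring μ = 1/76 + 2·14/19 = 113/76 > 1 (supercritical), so q < 1. The extinction probability is the smaller root: q = (1/4)/(14/19) = 19/56.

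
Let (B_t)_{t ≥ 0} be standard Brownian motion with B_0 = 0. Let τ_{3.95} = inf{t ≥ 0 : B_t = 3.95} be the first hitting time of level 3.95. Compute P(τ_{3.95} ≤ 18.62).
P(τ_{3.95} ≤ 18.62) = 2(1 − Φ(3.95/√18.62)) = 2(1 − Φ(0.9154)) ≈ 0.3600

By the reflection principle for standard BM, P(τ_b ≤ t) = 2 · P(B_t ≥ b). Since B_t ~ N(0, t), P(B_t ≥ 3.95) = 1 − Φ(3.95/√t) = 1 − Φ(3.95/√18.62) = 1 − Φ(0.9154) ≈ 0.17999. Doubling: P(τ_{3.95} ≤ 18.62) ≈ 2 · 0.17999 = 0.35998 ≈ 0.3600.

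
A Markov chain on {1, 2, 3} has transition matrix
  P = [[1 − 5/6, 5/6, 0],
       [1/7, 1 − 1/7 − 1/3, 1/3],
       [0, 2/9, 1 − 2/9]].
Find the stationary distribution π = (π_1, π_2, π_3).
π = (12/187, 70/187, 105/187)

This is a birth-death chain on three states, which satisfies detailed balance: π_1 · P_{12} = π_2 · P_{21} and π_2 · P_{23} = π_3 · P_{32}.
From π_1 · 5/6 = π_2 · 1/7: π_2/π_1 = (5/6)/(1/7) = 35/6.
From π_2 · 1/3 = π_3 · 2/9: π_3/π_2 = (1/3)/(2/9) = 3/2.
Take π_1 proportional to 1; then unnormalized π = (1, 35/6, 35/4). Normalize by dividing by the sum 187/12:
  π = (12/187, 70/187, 105/187).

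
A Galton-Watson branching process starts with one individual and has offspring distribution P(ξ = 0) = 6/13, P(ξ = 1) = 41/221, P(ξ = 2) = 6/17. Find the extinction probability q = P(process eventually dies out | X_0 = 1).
q = 1

Mean offspring μ = 0·6/13 + 1·41/221 + 2·6/17 = 197/221 ≤ 1. For μ ≤ 1 with offspring not concentrated at 1, the Galton-Watson process goes extinct almost surely, so q = 1.
(Algebraic check: The pgf is f(s) = 6/13 + 41/221·s + 6/17·s². The extinction probability q is the smallest fixed point of f in [0, 1]. Setting s = f(s):
  6/17·s² + (41/221 − 1)·s + 6/13 = 0
  6/17·s² − (6/13 + 6/17)·s + 6/13 = 0
which factors as (s − 1)·(6/17·s − 6/13) = 0, giving roots s = 1 and s = (6/13)/(6/17) = 17/13. Since 17/13 ≥ 1, the smallest root in [0, 1] is s = 1.)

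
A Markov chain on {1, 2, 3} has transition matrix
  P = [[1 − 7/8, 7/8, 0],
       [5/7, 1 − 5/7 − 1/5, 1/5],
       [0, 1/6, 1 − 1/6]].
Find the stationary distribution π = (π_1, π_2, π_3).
π = (200/739, 245/739, 294/739)

This is a birth-death chain on three states, which satisfies detailed balance: π_1 · P_{12} = π_2 · P_{21} and π_2 · P_{23} = π_3 · P_{32}.
From π_1 · 7/8 = π_2 · 5/7: π_2/π_1 = (7/8)/(5/7) = 49/40.
From π_2 · 1/5 = π_3 · 1/6: π_3/π_2 = (1/5)/(1/6) = 6/5.
Take π_1 proportional to 1; then unnormalized π = (1, 49/40, 147/100). Normalize by dividing by the sum 739/200:
  π = (200/739, 245/739, 294/739).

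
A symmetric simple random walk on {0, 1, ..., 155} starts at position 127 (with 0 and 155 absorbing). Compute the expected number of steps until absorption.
E[τ | X_0 = 127] = 3556

Let v_k = E[τ | X_0 = k]. Boundary: v_0 = v_155 = 0. Recurrence: v_k = 1 + (v_{k-1} + v_{k+1})/2 for 1 ≤ k ≤ 154. The particular solution to v_k − (v_{k-1} + v_{k+1})/2 = 1 is v_k = −k^2. Adding homogeneous solution A + B k and matching boundaries gives v_k = k (155 − k). Substituting k = 127: v_127 = 127 · 28 = 3556.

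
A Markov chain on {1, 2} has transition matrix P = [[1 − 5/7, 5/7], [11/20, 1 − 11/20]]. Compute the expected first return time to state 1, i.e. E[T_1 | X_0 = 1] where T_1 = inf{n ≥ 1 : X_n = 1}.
E[T_1 | X_0 = 1] = 1/π_1 = 177/77

For an irreducible recurrent Markov chain with stationary distribution π, E[T_i | X_0 = i] = 1/π_i (Kac's formula). Here π_1 = (11/20)/(5/7 + 11/20) = (11/20)/(177/140) = 77/177, so E[T_1 | X_0 = 1] = 1/π_1 = (5/7 + 11/20)/(11/20) = (177/140)/(11/20) = 177/77.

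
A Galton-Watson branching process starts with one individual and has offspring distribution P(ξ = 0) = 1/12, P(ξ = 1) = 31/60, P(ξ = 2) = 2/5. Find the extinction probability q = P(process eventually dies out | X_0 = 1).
q = 5/24

The pgf is f(s) = 1/12 + 31/60·s + 2/5·s². The extinction probability q is the smallest fixed point of f in [0, 1]. Setting s = f(s):
  2/5·s² + (31/60 − 1)·s + 1/12 = 0
  2/5·s² − (1/12 + 2/5)·s + 1/12 = 0
which factors as (s − 1)·(2/5·s − 1/12) = 0, giving roots s = 1 and s = (1/12)/(2/5) = 5/24.
Mean offspring μ = 31/60 + 2·2/5 = 79/60 > 1 (supercritical), so q < 1. The extinction probability is the smaller root: q = (1/12)/(2/5) = 5/24.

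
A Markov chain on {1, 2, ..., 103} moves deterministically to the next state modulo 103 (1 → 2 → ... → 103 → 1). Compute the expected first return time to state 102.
E[T_102 | X_0 = 102] = 103

The chain cycles deterministically, so starting at state 102 it returns in exactly 103 steps. Equivalently, the stationary distribution is uniform π_j = 1/103 for every state j, so by Kac's formula E[T_102] = 1/π_102 = 103.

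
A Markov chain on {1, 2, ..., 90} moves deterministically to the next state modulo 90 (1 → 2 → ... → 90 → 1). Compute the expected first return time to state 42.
E[T_42 | X_0 = 42] = 90

The chain cycles deterministically, so starting at state 42 it returns in exactly 90 steps. Equivalently, the stationary distribution is uniform π_j = 1/90 for every state j, so by Kac's formula E[T_42] = 1/π_42 = 90.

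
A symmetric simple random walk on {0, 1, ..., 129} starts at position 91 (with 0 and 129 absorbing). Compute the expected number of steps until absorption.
E[τ | X_0 = 91] = 3458

Let v_k = E[τ | X_0 = k]. Boundary: v_0 = v_129 = 0. Recurrence: v_k = 1 + (v_{k-1} + v_{k+1})/2 for 1 ≤ k ≤ 128. The particular solution to v_k − (v_{k-1} + v_{k+1})/2 = 1 is v_k = −k^2. Adding homogeneous solution A + B k and matching boundaries gives v_k = k (129 − k). Substituting k = 91: v_91 = 91 · 38 = 3458.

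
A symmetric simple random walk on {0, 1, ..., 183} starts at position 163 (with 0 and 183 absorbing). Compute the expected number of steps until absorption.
E[τ | X_0 = 163] = 3260

Let v_k = E[τ | X_0 = k]. Boundary: v_0 = v_183 = 0. Recurrence: v_k = 1 + (v_{k-1} + v_{k+1})/2 for 1 ≤ k ≤ 182. The particular solution to v_k − (v_{k-1} + v_{k+1})/2 = 1 is v_k = −k^2. Adding homogeneous solution A + B k and matching boundaries gives v_k = k (183 − k). Substituting k = 163: v_163 = 163 · 20 = 3260.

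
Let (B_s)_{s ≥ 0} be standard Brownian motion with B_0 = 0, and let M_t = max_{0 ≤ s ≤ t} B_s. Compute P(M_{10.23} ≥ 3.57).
P(M_{10.23} ≥ 3.57) = 2·P(B_{10.23} ≥ 3.57) = 2(1 − Φ(3.57/√10.23)) ≈ 0.2643

By the reflection principle for Brownian motion, P(M_t ≥ a) = 2 · P(B_t ≥ a) for a ≥ 0. Since B_t ~ N(0, t), P(B_t ≥ 3.57) = 1 − Φ(3.57/√t) = 1 − Φ(3.57/√10.23) = 1 − Φ(1.1162). So
  P(M_{10.23} ≥ 3.57) = 2(1 − Φ(1.1162)) ≈ 0.2643.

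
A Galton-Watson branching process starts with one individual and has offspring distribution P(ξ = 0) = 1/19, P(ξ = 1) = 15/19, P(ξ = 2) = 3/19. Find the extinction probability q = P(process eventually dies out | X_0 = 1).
q = 1/3

The pgf is f(s) = 1/19 + 15/19·s + 3/19·s². The extinction probability q is the smallest fixed point of f in [0, 1]. Setting s = f(s):
  3/19·s² + (15/19 − 1)·s + 1/19 = 0
  3/19·s² − (1/19 + 3/19)·s + 1/19 = 0
which factors as (s − 1)·(3/19·s − 1/19) = 0, giving roots s = 1 and s = (1/19)/(3/19) = 1/3.
Mean offspring μ = 15/19 + 2·3/19 = 21/19 > 1 (supercritical), so q < 1. The extinction probability is the smaller root: q = (1/19)/(3/19) = 1/3.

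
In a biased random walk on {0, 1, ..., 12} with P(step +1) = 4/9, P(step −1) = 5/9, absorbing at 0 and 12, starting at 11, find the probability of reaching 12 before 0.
P(hit 12 before 0) = (1 − (5/4)^11) / (1 − (5/4)^12) = 178535284/227363409

Let u_k denote P(reach 12 before 0 | start at k). Boundary: u_0 = 0, u_12 = 1. Recurrence: u_k = 4/9·u_{k+1} + 5/9·u_{k-1} for 1 ≤ k ≤ 11. Try u_k = A + B·r^k with r = q/p = (5/9)/(4/9) = 5/4. Substitution satisfies the recurrence; boundary conditions give:
  u_k = (1 − r^k) / (1 − r^N) = (1 − (5/4)^11) / (1 − (5/4)^12) = 178535284/227363409.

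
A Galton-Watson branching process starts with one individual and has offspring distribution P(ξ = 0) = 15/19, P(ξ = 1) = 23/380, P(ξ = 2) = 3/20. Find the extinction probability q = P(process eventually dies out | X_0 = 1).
q = 1

Mean offspring μ = 0·15/19 + 1·23/380 + 2·3/20 = 137/380 ≤ 1. For μ ≤ 1 with offspring not concentrated at 1, the Galton-Watson process goes extinct almost surely, so q = 1.
(Algebraic check: The pgf is f(s) = 15/19 + 23/380·s + 3/20·s². The extinction probability q is the smallest fixed point of f in [0, 1]. Setting s = f(s):
  3/20·s² + (23/380 − 1)·s + 15/19 = 0
  3/20·s² − (15/19 + 3/20)·s + 15/19 = 0
which factors as (s − 1)·(3/20·s − 15/19) = 0, giving roots s = 1 and s = (15/19)/(3/20) = 100/19. Since 100/19 ≥ 1, the smallest root in [0, 1] is s = 1.)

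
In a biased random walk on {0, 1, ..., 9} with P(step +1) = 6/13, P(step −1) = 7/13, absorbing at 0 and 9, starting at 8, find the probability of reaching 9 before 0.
P(hit 9 before 0) = (1 − (7/6)^8) / (1 − (7/6)^9) = 24511110/30275911

Let u_k denote P(reach 9 before 0 | start at k). Boundary: u_0 = 0, u_9 = 1. Recurrence: u_k = 6/13·u_{k+1} + 7/13·u_{k-1} for 1 ≤ k ≤ 8. Try u_k = A + B·r^k with r = q/p = (7/13)/(6/13) = 7/6. Substitution satisfies the recurrence; boundary conditions give:
  u_k = (1 − r^k) / (1 − r^N) = (1 − (7/6)^8) / (1 − (7/6)^9) = 24511110/30275911.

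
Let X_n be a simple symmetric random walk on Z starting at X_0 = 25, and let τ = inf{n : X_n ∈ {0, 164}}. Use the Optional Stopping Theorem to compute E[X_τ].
E[X_τ] = 25

X_n is a martingale and τ is a bounded-mean stopping time (indeed τ is finite a.s. with bounded expectation since the walk is in a bounded region). By the OST, E[X_τ] = E[X_0] = 25. Equivalently: E[X_τ] = 164 · P(hit 164 first) + 0 · P(hit 0 first) = 164 · (25/164) = 25.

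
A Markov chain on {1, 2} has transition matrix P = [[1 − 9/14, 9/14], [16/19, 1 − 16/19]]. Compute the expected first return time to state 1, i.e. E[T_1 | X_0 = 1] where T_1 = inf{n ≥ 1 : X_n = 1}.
E[T_1 | X_0 = 1] = 1/π_1 = 395/224

For an irreducible recurrent Markov chain with stationary distribution π, E[T_i | X_0 = i] = 1/π_i (Kac's formula). Here π_1 = (16/19)/(9/14 + 16/19) = (16/19)/(395/266) = 224/395, so E[T_1 | X_0 = 1] = 1/π_1 = (9/14 + 16/19)/(16/19) = (395/266)/(16/19) = 395/224.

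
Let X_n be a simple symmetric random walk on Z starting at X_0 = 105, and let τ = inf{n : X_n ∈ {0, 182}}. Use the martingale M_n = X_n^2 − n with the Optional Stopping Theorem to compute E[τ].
E[τ] = 8085

M_n = X_n^2 − n is a martingale (since E[X_{n+1}^2 | F_n] = X_n^2 + 1). By OST (τ has finite mean in a bounded region), E[M_τ] = E[M_0] = X_0^2 − 0 = 105^2 = 11025. Also E[M_τ] = E[X_τ^2] − E[τ]. The walk exits at 0 or 182, with P(hit 182 first) = 105/182, so E[X_τ^2] = 182^2 · 105/182 + 0 = 19110. Thus E[τ] = E[X_τ^2] − E[M_τ] = 19110 − 11025 = 8085 = 105(182 − 105) = 8085.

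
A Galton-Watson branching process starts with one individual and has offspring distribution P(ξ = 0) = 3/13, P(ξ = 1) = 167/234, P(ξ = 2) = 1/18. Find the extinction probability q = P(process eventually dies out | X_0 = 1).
q = 1

Mean offspring μ = 0·3/13 + 1·167/234 + 2·1/18 = 193/234 ≤ 1. For μ ≤ 1 with offspring not concentrated at 1, the Galton-Watson process goes extinct almost surely, so q = 1.
(Algebraic check: The pgf is f(s) = 3/13 + 167/234·s + 1/18·s². The extinction probability q is the smallest fixed point of f in [0, 1]. Setting s = f(s):
  1/18·s² + (167/234 − 1)·s + 3/13 = 0
  1/18·s² − (3/13 + 1/18)·s + 3/13 = 0
which factors as (s − 1)·(1/18·s − 3/13) = 0, giving roots s = 1 and s = (3/13)/(1/18) = 54/13. Since 54/13 ≥ 1, the smallest root in [0, 1] is s = 1.)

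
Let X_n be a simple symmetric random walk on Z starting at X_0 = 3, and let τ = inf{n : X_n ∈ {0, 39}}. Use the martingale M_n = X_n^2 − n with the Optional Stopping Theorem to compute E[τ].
E[τ] = 108

M_n = X_n^2 − n is a martingale (since E[X_{n+1}^2 | F_n] = X_n^2 + 1). By OST (τ has finite mean in a bounded region), E[M_τ] = E[M_0] = X_0^2 − 0 = 3^2 = 9. Also E[M_τ] = E[X_τ^2] − E[τ]. The walk exits at 0 or 39, with P(hit 39 first) = 3/39, so E[X_τ^2] = 39^2 · 3/39 + 0 = 117. Thus E[τ] = E[X_τ^2] − E[M_τ] = 117 − 9 = 108 = 3(39 − 3) = 108.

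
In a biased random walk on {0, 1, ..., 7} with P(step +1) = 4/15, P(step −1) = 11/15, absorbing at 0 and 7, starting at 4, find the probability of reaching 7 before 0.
P(hit 7 before 0) = (1 − (11/4)^4) / (1 − (11/4)^7) = 131520/2781541

Let u_k denote P(reach 7 before 0 | start at k). Boundary: u_0 = 0, u_7 = 1. Recurrence: u_k = 4/15·u_{k+1} + 11/15·u_{k-1} for 1 ≤ k ≤ 6. Try u_k = A + B·r^k with r = q/p = (11/15)/(4/15) = 11/4. Substitution satisfies the recurrence; boundary conditions give:
  u_k = (1 − r^k) / (1 − r^N) = (1 − (11/4)^4) / (1 − (11/4)^7) = 131520/2781541.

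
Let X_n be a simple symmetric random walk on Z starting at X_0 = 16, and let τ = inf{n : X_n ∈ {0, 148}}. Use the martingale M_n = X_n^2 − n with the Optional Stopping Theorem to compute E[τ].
E[τ] = 2112

M_n = X_n^2 − n is a martingale (since E[X_{n+1}^2 | F_n] = X_n^2 + 1). By OST (τ has finite mean in a bounded region), E[M_τ] = E[M_0] = X_0^2 − 0 = 16^2 = 256. Also E[M_τ] = E[X_τ^2] − E[τ]. The walk exits at 0 or 148, with P(hit 148 first) = 16/148, so E[X_τ^2] = 148^2 · 16/148 + 0 = 2368. Thus E[τ] = E[X_τ^2] − E[M_τ] = 2368 − 256 = 2112 = 16(148 − 16) = 2112.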